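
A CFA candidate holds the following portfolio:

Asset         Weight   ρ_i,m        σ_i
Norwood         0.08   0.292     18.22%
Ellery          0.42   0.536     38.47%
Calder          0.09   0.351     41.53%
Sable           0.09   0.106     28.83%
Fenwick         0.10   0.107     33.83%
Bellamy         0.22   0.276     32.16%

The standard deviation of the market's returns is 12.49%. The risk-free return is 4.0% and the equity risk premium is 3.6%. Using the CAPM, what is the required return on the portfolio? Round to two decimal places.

7.74%

β_Norwood = 0.292 × 18.22% / 12.49% = 0.4260
β_Ellery = 0.536 × 38.47% / 12.49% = 1.6509
β_Calder = 0.351 × 41.53% / 12.49% = 1.1671
β_Sable = 0.106 × 28.83% / 12.49% = 0.2447
β_Fenwick = 0.107 × 33.83% / 12.49% = 0.2898
β_Bellamy = 0.276 × 32.16% / 12.49% = 0.7107
β_P = Σ w_i β_i = 0.08×0.4260 + 0.42×1.6509 + 0.09×1.1671 + 0.09×0.2447 + 0.10×0.2898 + 0.22×0.7107 = 1.0399
E(R_P) = R_f + β_P × MRP = 4.0% + 1.0399 × 3.6% = 7.74%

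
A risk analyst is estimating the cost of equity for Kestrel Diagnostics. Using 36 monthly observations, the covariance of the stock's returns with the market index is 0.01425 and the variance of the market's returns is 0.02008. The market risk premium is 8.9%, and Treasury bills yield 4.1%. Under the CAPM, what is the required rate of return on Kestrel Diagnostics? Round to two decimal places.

10.42%

β = Cov(R_i, R_m) / Var(R_m) = 0.01425 / 0.02008 = 0.7097
E(R) = R_f + β × MRP = 4.1% + 0.7097 × 8.9% = 10.42%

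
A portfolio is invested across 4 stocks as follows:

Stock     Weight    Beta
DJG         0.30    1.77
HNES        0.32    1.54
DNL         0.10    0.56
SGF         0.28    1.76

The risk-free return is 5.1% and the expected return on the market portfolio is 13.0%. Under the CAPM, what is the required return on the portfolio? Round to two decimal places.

β_P = Σ w_i β_i = 0.30×1.77 + 0.32×1.54 + 0.10×0.56 + 0.28×1.76 = 1.5726
MRP = 13.0% − 5.1% = 7.90%
E(R_P) = R_f + β_P × MRP = 5.1% + 1.5726 × 7.9% = 17.52%

17.52%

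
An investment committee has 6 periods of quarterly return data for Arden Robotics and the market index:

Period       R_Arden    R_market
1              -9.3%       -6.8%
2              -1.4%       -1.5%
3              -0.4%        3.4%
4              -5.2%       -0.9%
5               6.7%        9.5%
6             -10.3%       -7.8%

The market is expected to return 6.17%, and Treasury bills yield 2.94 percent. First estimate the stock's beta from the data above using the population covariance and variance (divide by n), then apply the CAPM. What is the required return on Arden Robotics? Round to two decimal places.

Mean R_i = (-9.3 − 1.4 − 0.4 − 5.2 + 6.7 − 10.3) / 6 = -3.3167%
Mean R_m = (-6.8 − 1.5 + 3.4 − 0.9 + 9.5 − 7.8) / 6 = -0.6833%
Σ(R_i − R̄_i)(R_m − R̄_m) = 199.0517  ⇒  Cov = 199.0517 / 6 = 33.1753
Σ(R_m − R̄_m)² = 209.1483  ⇒  Var(R_m) = 209.1483 / 6 = 34.8581
β = Cov / Var(R_m) = 33.1753 / 34.8581 = 0.9517
MRP = 6.17% − 2.94% = 3.23%
E(R) = R_f + β × MRP = 2.94% + 0.9517 × 3.23% = 6.01%

6.01%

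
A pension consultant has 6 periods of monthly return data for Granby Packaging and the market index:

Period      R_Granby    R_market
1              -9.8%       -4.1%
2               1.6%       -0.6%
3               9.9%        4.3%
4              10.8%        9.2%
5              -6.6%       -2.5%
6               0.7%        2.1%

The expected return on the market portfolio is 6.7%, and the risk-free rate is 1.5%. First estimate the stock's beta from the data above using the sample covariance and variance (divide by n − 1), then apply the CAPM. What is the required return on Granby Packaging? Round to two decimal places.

9.78%

Mean R_i = (-9.8 + 1.6 + 9.9 + 10.8 − 6.6 + 0.7) / 6 = 1.1000%
Mean R_m = (-4.1 − 0.6 + 4.3 + 9.2 − 2.5 + 2.1) / 6 = 1.4000%
Σ(R_i − R̄_i)(R_m − R̄_m) = 189.8800  ⇒  Cov = 189.8800 / 5 = 37.9760
Σ(R_m − R̄_m)² = 119.2000  ⇒  Var(R_m) = 119.2000 / 5 = 23.8400
β = Cov / Var(R_m) = 37.9760 / 23.8400 = 1.5930
MRP = 6.7% − 1.5% = 5.20%
E(R) = R_f + β × MRP = 1.5% + 1.5930 × 5.2% = 9.78%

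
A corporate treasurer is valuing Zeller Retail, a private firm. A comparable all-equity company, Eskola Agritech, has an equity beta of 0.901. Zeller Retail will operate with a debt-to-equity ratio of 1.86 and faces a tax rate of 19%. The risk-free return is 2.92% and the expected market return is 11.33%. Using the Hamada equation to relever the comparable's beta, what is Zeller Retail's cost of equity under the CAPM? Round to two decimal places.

21.91%

β_L = β_U × [1 + (1 − t)(D/E)] = 0.901 × [1 + (1 − 0.19) × 1.86]
    = 0.901 × [1 + 0.81 × 1.86] = 0.901 × 2.5066 = 2.2584
MRP = 11.33% − 2.92% = 8.41%
E(R) = R_f + β_L × MRP = 2.92% + 2.2584 × 8.41% = 21.91%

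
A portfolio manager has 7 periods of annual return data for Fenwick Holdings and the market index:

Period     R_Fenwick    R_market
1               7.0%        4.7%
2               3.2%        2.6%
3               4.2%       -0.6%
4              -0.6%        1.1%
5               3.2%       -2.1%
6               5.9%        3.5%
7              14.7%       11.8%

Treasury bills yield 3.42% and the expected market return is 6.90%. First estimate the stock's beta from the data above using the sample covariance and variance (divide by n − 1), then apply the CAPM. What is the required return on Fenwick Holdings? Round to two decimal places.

Mean R_i = (7.0 + 3.2 + 4.2 − 0.6 + 3.2 + 5.9 + 14.7) / 7 = 5.3714%
Mean R_m = (4.7 + 2.6 − 0.6 + 1.1 − 2.1 + 3.5 + 11.8) / 7 = 3.0000%
Σ(R_i − R̄_i)(R_m − R̄_m) = 112.6300  ⇒  Cov = 112.6300 / 6 = 18.7717
Σ(R_m − R̄_m)² = 123.3200  ⇒  Var(R_m) = 123.3200 / 6 = 20.5533
β = Cov / Var(R_m) = 18.7717 / 20.5533 = 0.9133
MRP = 6.90% − 3.42% = 3.48%
E(R) = R_f + β × MRP = 3.42% + 0.9133 × 3.48% = 6.60%

6.60%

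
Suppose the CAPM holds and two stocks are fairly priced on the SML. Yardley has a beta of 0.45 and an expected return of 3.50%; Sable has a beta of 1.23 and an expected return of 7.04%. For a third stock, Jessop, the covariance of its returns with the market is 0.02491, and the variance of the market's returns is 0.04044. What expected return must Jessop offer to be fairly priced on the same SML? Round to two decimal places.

MRP = (7.04% − 3.50%) / (1.23 − 0.45) = 4.5385%
R_f = 3.50% − 0.45 × 4.5385% = 1.4577%
β_Jessop = Cov / Var(R_m) = 0.02491 / 0.04044 = 0.6160
E(R_Jessop) = R_f + β × MRP = 1.4577% + 0.6160 × 4.5385% = 4.25%

4.25%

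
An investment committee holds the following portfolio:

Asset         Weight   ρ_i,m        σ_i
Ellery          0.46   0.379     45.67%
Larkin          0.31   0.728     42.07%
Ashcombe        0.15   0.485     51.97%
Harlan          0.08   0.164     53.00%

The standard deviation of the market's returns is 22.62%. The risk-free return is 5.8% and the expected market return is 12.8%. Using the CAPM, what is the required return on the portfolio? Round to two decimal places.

12.59%

β_Ellery = 0.379 × 45.67% / 22.62% = 0.7652
β_Larkin = 0.728 × 42.07% / 22.62% = 1.3540
β_Ashcombe = 0.485 × 51.97% / 22.62% = 1.1143
β_Harlan = 0.164 × 53.00% / 22.62% = 0.3843
β_P = Σ w_i β_i = 0.46×0.7652 + 0.31×1.3540 + 0.15×1.1143 + 0.08×0.3843 = 0.9696
MRP = 12.8% − 5.8% = 7.00%
E(R_P) = R_f + β_P × MRP = 5.8% + 0.9696 × 7.0% = 12.59%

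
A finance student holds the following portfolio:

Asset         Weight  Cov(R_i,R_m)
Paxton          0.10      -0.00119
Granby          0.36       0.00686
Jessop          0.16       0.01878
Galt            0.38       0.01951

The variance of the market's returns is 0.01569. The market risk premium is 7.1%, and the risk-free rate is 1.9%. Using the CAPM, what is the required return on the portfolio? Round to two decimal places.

7.68%

β_Paxton = -0.00119 / 0.01569 = -0.0758
β_Granby = 0.00686 / 0.01569 = 0.4372
β_Jessop = 0.01878 / 0.01569 = 1.1969
β_Galt = 0.01951 / 0.01569 = 1.2435
β_P = Σ w_i β_i = 0.10×-0.0758 + 0.36×0.4372 + 0.16×1.1969 + 0.38×1.2435 = 0.8138
E(R_P) = R_f + β_P × MRP = 1.9% + 0.8138 × 7.1% = 7.68%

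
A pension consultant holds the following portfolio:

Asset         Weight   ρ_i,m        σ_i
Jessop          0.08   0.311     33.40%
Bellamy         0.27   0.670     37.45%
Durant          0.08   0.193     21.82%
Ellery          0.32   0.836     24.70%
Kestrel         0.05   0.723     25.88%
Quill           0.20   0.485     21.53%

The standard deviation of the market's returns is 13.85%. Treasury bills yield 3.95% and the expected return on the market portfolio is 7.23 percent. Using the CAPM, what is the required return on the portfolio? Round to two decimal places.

8.11%

β_Jessop = 0.311 × 33.40% / 13.85% = 0.7500
β_Bellamy = 0.670 × 37.45% / 13.85% = 1.8117
β_Durant = 0.193 × 21.82% / 13.85% = 0.3041
β_Ellery = 0.836 × 24.70% / 13.85% = 1.4909
β_Kestrel = 0.723 × 25.88% / 13.85% = 1.3510
β_Quill = 0.485 × 21.53% / 13.85% = 0.7539
β_P = Σ w_i β_i = 0.08×0.7500 + 0.27×1.8117 + 0.08×0.3041 + 0.32×1.4909 + 0.05×1.3510 + 0.20×0.7539 = 1.2689
MRP = 7.23% − 3.95% = 3.28%
E(R_P) = R_f + β_P × MRP = 3.95% + 1.2689 × 3.28% = 8.11%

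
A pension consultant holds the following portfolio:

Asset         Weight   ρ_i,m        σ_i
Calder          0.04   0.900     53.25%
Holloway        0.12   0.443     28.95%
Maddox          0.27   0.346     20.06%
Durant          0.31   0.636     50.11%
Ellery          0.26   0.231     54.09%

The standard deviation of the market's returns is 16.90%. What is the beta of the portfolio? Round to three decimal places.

β_Calder = 0.900 × 53.25% / 16.90% = 2.8358
β_Holloway = 0.443 × 28.95% / 16.90% = 0.7589
β_Maddox = 0.346 × 20.06% / 16.90% = 0.4107
β_Durant = 0.636 × 50.11% / 16.90% = 1.8858
β_Ellery = 0.231 × 54.09% / 16.90% = 0.7393
β_P = Σ w_i β_i = 0.04×2.8358 + 0.12×0.7589 + 0.27×0.4107 + 0.31×1.8858 + 0.26×0.7393 = 1.0922

1.092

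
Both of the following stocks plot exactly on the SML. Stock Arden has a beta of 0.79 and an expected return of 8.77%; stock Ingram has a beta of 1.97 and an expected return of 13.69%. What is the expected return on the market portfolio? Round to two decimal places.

Both satisfy E(R) = R_f + β·MRP, so the slope of the SML is
MRP = (13.69% − 8.77%) / (1.97 − 0.79) = 4.92% / 1.18 = 4.1695%
R_f = E(R_Arden) − β_Arden·MRP = 8.77% − 0.79 × 4.1695% = 5.4761%
E(R_m) = R_f + MRP = 5.4761% + 4.1695% = 9.65%

9.65%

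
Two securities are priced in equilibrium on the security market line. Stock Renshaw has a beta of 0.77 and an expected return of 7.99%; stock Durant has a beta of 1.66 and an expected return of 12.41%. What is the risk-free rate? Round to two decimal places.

4.17%

Both satisfy E(R) = R_f + β·MRP, so the slope of the SML is
MRP = (12.41% − 7.99%) / (1.66 − 0.77) = 4.42% / 0.89 = 4.9663%
R_f = E(R_Renshaw) − β_Renshaw·MRP = 7.99% − 0.77 × 4.9663% = 4.1659%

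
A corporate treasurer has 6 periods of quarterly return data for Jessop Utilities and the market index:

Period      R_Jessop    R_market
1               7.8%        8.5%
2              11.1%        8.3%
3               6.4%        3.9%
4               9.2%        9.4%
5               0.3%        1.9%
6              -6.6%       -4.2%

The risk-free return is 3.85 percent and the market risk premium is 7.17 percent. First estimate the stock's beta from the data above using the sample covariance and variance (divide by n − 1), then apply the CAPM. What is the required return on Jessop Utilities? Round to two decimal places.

Mean R_i = (7.8 + 11.1 + 6.4 + 9.2 + 0.3 − 6.6) / 6 = 4.7000%
Mean R_m = (8.5 + 8.3 + 3.9 + 9.4 + 1.9 − 4.2) / 6 = 4.6333%
Σ(R_i − R̄_i)(R_m − R̄_m) = 167.5000  ⇒  Cov = 167.5000 / 5 = 33.5000
Σ(R_m − R̄_m)² = 137.1533  ⇒  Var(R_m) = 137.1533 / 5 = 27.4307
β = Cov / Var(R_m) = 33.5000 / 27.4307 = 1.2213
E(R) = R_f + β × MRP = 3.85% + 1.2213 × 7.17% = 12.61%

12.61%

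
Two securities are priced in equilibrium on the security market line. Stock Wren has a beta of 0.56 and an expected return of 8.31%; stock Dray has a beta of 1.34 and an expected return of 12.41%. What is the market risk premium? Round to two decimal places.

Both satisfy E(R) = R_f + β·MRP, so the slope of the SML is
MRP = (12.41% − 8.31%) / (1.34 − 0.56) = 4.10% / 0.78 = 5.2564%

5.26%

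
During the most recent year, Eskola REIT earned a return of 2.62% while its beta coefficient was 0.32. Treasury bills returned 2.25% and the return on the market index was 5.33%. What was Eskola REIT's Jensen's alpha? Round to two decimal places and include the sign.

-0.62%

Market excess return = 5.33% − 2.25% = 3.08%
CAPM benchmark = R_f + β(R_m − R_f) = 2.25% + 0.32 × 3.08% = 3.2356%
α = actual − benchmark = 2.62% − 3.2356% = -0.62%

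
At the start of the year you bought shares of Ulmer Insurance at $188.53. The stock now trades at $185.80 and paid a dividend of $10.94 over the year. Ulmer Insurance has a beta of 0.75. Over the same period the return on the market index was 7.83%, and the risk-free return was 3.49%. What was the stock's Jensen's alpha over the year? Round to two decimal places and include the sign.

Realised HPR = (P1 + D1 − P0) / P0 = (185.80 + 10.94 − 188.53) / 188.53 = 8.21 / 188.53 = 4.3547%
MRP = 7.83% − 3.49% = 4.34%
CAPM required = R_f + β·MRP = 3.49% + 0.75 × 4.34% = 6.7450%
α = realised − required = 4.3547% − 6.7450% = -2.39%

-2.39%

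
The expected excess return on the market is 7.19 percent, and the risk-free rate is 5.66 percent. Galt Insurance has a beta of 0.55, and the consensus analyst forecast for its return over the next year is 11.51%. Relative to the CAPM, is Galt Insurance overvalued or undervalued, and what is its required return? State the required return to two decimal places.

Required return = R_f + β·MRP = 5.66% + 0.55 × 7.19% = 9.61%
Forecast 11.51% > required 9.61% → the stock plots above the SML → undervalued.

Undervalued; required return 9.61%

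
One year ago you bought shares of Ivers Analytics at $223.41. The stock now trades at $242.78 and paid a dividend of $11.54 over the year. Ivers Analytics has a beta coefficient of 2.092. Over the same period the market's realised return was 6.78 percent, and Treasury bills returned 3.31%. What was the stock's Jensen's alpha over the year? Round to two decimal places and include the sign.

+3.27%

Realised HPR = (P1 + D1 − P0) / P0 = (242.78 + 11.54 − 223.41) / 223.41 = 30.91 / 223.41 = 13.8355%
MRP = 6.78% − 3.31% = 3.47%
CAPM required = R_f + β·MRP = 3.31% + 2.092 × 3.47% = 10.56924%
α = realised − required = 13.8355% − 10.56924% = +3.27%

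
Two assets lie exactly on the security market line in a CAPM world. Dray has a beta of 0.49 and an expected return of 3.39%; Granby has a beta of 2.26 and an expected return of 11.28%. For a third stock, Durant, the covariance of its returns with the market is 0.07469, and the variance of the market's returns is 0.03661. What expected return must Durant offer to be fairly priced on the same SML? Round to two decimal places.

MRP = (11.28% − 3.39%) / (2.26 − 0.49) = 4.4576%
R_f = 3.39% − 0.49 × 4.4576% = 1.2058%
β_Durant = Cov / Var(R_m) = 0.07469 / 0.03661 = 2.0402
E(R_Durant) = R_f + β × MRP = 1.2058% + 2.0402 × 4.4576% = 10.30%

10.30%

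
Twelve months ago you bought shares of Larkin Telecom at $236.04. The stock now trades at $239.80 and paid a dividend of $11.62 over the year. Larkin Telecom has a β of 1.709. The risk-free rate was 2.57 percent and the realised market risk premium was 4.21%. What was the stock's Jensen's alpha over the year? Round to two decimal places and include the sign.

Realised HPR = (P1 + D1 − P0) / P0 = (239.80 + 11.62 − 236.04) / 236.04 = 15.38 / 236.04 = 6.5158%
CAPM required = R_f + β·MRP = 2.57% + 1.709 × 4.21% = 9.76489%
α = realised − required = 6.5158% − 9.76489% = -3.25%

-3.25%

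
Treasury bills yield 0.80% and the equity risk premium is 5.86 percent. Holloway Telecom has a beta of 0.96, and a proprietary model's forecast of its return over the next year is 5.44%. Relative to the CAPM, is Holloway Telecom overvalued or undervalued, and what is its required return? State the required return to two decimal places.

Overvalued; required return 6.43%

Required return = R_f + β·MRP = 0.80% + 0.96 × 5.86% = 6.43%
Forecast 5.44% < required 6.43% → the stock plots below the SML → overvalued.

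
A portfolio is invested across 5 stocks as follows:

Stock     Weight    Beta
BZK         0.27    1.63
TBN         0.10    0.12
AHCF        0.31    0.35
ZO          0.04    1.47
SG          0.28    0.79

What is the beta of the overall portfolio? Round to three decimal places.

0.841

β_P = Σ w_i β_i = 0.27×1.63 + 0.10×0.12 + 0.31×0.35 + 0.04×1.47 + 0.28×0.79 = 0.8406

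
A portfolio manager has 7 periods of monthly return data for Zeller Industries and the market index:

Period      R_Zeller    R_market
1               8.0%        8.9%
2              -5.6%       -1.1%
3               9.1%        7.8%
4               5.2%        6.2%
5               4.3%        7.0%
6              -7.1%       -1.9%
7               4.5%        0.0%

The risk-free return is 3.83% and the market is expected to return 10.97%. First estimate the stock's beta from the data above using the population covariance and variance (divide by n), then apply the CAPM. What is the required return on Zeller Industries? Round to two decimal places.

Mean R_i = (8.0 − 5.6 + 9.1 + 5.2 + 4.3 − 7.1 + 4.5) / 7 = 2.6286%
Mean R_m = (8.9 − 1.1 + 7.8 + 6.2 + 7.0 − 1.9 + 0.0) / 7 = 3.8429%
Σ(R_i − R̄_i)(R_m − R̄_m) = 153.4614  ⇒  Cov = 153.4614 / 7 = 21.9231
Σ(R_m − R̄_m)² = 128.9371  ⇒  Var(R_m) = 128.9371 / 7 = 18.4196
β = Cov / Var(R_m) = 21.9231 / 18.4196 = 1.1902
MRP = 10.97% − 3.83% = 7.14%
E(R) = R_f + β × MRP = 3.83% + 1.1902 × 7.14% = 12.33%

12.33%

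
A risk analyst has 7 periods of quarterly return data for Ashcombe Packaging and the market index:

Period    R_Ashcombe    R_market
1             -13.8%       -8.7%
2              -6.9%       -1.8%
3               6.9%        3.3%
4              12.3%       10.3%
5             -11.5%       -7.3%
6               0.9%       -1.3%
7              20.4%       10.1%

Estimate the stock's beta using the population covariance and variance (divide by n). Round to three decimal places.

1.616

Mean R_i = (-13.8 − 6.9 + 6.9 + 12.3 − 11.5 + 0.9 + 20.4) / 7 = 1.1857%
Mean R_m = (-8.7 − 1.8 + 3.3 + 10.3 − 7.3 − 1.3 + 10.1) / 7 = 0.6571%
Σ(R_i − R̄_i)(R_m − R̄_m) = 565.3057  ⇒  Cov = 565.3057 / 7 = 80.7580
Σ(R_m − R̄_m)² = 349.8771  ⇒  Var(R_m) = 349.8771 / 7 = 49.9824
β = Cov / Var(R_m) = 80.7580 / 49.9824 = 1.6157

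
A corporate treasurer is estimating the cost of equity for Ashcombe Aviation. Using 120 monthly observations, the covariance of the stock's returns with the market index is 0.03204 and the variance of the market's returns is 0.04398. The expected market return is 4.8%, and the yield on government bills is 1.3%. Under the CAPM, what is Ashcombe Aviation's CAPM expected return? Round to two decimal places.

β = Cov(R_i, R_m) / Var(R_m) = 0.03204 / 0.04398 = 0.7285
MRP = 4.8% − 1.3% = 3.50%
E(R) = R_f + β × MRP = 1.3% + 0.7285 × 3.5% = 3.85%

3.85%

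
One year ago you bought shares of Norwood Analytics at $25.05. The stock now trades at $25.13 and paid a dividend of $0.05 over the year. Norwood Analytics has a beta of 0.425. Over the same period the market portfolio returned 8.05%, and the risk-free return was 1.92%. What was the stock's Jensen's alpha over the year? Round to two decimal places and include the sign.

-4.01%

Realised HPR = (P1 + D1 − P0) / P0 = (25.13 + 0.05 − 25.05) / 25.05 = 0.13 / 25.05 = 0.5190%
MRP = 8.05% − 1.92% = 6.13%
CAPM required = R_f + β·MRP = 1.92% + 0.425 × 6.13% = 4.52525%
α = realised − required = 0.5190% − 4.52525% = -4.01%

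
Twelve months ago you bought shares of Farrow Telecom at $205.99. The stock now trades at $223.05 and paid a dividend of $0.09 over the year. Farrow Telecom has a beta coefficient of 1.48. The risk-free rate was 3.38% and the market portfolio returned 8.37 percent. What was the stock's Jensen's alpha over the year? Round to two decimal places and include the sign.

-2.44%

Realised HPR = (P1 + D1 − P0) / P0 = (223.05 + 0.09 − 205.99) / 205.99 = 17.15 / 205.99 = 8.3256%
MRP = 8.37% − 3.38% = 4.99%
CAPM required = R_f + β·MRP = 3.38% + 1.48 × 4.99% = 10.7652%
α = realised − required = 8.3256% − 10.7652% = -2.44%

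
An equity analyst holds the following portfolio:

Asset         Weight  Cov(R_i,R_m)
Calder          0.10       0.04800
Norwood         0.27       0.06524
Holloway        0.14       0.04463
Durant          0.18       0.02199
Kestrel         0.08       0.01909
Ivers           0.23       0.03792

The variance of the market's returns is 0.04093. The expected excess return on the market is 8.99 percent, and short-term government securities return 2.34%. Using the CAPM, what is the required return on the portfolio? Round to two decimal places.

β_Calder = 0.04800 / 0.04093 = 1.1727
β_Norwood = 0.06524 / 0.04093 = 1.5939
β_Holloway = 0.04463 / 0.04093 = 1.0904
β_Durant = 0.02199 / 0.04093 = 0.5373
β_Kestrel = 0.01909 / 0.04093 = 0.4664
β_Ivers = 0.03792 / 0.04093 = 0.9265
β_P = Σ w_i β_i = 0.10×1.1727 + 0.27×1.5939 + 0.14×1.0904 + 0.18×0.5373 + 0.08×0.4664 + 0.23×0.9265 = 1.0474
E(R_P) = R_f + β_P × MRP = 2.34% + 1.0474 × 8.99% = 11.76%

11.76%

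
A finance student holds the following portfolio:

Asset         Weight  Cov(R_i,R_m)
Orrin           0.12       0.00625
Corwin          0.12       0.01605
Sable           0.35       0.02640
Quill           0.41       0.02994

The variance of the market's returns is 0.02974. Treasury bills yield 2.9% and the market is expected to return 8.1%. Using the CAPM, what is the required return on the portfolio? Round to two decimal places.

7.13%

β_Orrin = 0.00625 / 0.02974 = 0.2102
β_Corwin = 0.01605 / 0.02974 = 0.5397
β_Sable = 0.02640 / 0.02974 = 0.8877
β_Quill = 0.02994 / 0.02974 = 1.0067
β_P = Σ w_i β_i = 0.12×0.2102 + 0.12×0.5397 + 0.35×0.8877 + 0.41×1.0067 = 0.8134
MRP = 8.1% − 2.9% = 5.20%
E(R_P) = R_f + β_P × MRP = 2.9% + 0.8134 × 5.2% = 7.13%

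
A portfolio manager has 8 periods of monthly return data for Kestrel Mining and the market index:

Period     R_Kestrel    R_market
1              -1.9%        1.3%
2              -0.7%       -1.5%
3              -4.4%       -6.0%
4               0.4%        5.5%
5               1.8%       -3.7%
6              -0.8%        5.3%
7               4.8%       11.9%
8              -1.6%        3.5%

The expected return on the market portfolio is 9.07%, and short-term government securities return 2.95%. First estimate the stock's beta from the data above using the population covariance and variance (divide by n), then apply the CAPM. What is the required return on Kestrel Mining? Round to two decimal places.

Mean R_i = (-1.9 − 0.7 − 4.4 + 0.4 + 1.8 − 0.8 + 4.8 − 1.6) / 8 = -0.3000%
Mean R_m = (1.3 − 1.5 − 6.0 + 5.5 − 3.7 + 5.3 + 11.9 + 3.5) / 8 = 2.0375%
Σ(R_i − R̄_i)(R_m − R̄_m) = 72.6900  ⇒  Cov = 72.6900 / 8 = 9.0863
Σ(R_m − R̄_m)² = 232.6188  ⇒  Var(R_m) = 232.6188 / 8 = 29.0774
β = Cov / Var(R_m) = 9.0863 / 29.0774 = 0.3125
MRP = 9.07% − 2.95% = 6.12%
E(R) = R_f + β × MRP = 2.95% + 0.3125 × 6.12% = 4.86%

4.86%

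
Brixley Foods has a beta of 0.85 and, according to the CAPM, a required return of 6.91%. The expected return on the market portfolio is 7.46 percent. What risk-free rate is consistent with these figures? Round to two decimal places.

3.79%

E(R) = R_f + β(E(R_m) − R_f) = R_f(1 − β) + β·E(R_m)
6.91% = R_f × (1 − 0.85) + 0.85 × 7.46%
6.91% = R_f × 0.15 + 6.3410%
R_f = (6.91% − 6.3410%) / 0.15 = 3.79%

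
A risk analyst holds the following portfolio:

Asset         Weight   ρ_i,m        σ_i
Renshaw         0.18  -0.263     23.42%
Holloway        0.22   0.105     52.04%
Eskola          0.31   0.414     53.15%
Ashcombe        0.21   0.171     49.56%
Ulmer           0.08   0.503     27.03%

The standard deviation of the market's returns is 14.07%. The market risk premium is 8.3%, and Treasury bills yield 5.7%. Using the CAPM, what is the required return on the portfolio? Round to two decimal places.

β_Renshaw = -0.263 × 23.42% / 14.07% = -0.4378
β_Holloway = 0.105 × 52.04% / 14.07% = 0.3884
β_Eskola = 0.414 × 53.15% / 14.07% = 1.5639
β_Ashcombe = 0.171 × 49.56% / 14.07% = 0.6023
β_Ulmer = 0.503 × 27.03% / 14.07% = 0.9663
β_P = Σ w_i β_i = 0.18×-0.4378 + 0.22×0.3884 + 0.31×1.5639 + 0.21×0.6023 + 0.08×0.9663 = 0.6952
E(R_P) = R_f + β_P × MRP = 5.7% + 0.6952 × 8.3% = 11.47%

11.47%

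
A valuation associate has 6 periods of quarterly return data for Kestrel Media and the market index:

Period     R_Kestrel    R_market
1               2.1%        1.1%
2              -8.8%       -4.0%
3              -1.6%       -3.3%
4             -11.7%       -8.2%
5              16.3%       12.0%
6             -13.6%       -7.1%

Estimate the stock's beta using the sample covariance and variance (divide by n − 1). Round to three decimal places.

Mean R_i = (2.1 − 8.8 − 1.6 − 11.7 + 16.3 − 13.6) / 6 = -2.8833%
Mean R_m = (1.1 − 4.0 − 3.3 − 8.2 + 12.0 − 7.1) / 6 = -1.5833%
Σ(R_i − R̄_i)(R_m − R̄_m) = 403.4983  ⇒  Cov = 403.4983 / 5 = 80.6997
Σ(R_m − R̄_m)² = 274.7083  ⇒  Var(R_m) = 274.7083 / 5 = 54.9417
β = Cov / Var(R_m) = 80.6997 / 54.9417 = 1.4688

1.469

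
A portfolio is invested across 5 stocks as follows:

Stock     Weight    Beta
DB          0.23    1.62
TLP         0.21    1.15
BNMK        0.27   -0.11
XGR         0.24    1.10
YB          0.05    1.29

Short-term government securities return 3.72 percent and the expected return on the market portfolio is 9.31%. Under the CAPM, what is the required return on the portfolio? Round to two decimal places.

β_P = Σ w_i β_i = 0.23×1.62 + 0.21×1.15 + 0.27×-0.11 + 0.24×1.10 + 0.05×1.29 = 0.9129
MRP = 9.31% − 3.72% = 5.59%
E(R_P) = R_f + β_P × MRP = 3.72% + 0.9129 × 5.59% = 8.82%

8.82%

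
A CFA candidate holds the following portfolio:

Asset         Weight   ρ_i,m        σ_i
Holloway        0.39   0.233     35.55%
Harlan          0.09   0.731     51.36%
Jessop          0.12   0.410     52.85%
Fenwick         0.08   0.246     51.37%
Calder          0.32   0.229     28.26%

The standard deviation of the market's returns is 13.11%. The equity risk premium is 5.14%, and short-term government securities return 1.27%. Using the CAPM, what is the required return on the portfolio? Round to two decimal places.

6.09%

β_Holloway = 0.233 × 35.55% / 13.11% = 0.6318
β_Harlan = 0.731 × 51.36% / 13.11% = 2.8638
β_Jessop = 0.410 × 52.85% / 13.11% = 1.6528
β_Fenwick = 0.246 × 51.37% / 13.11% = 0.9639
β_Calder = 0.229 × 28.26% / 13.11% = 0.4936
β_P = Σ w_i β_i = 0.39×0.6318 + 0.09×2.8638 + 0.12×1.6528 + 0.08×0.9639 + 0.32×0.4936 = 0.9375
E(R_P) = R_f + β_P × MRP = 1.27% + 0.9375 × 5.14% = 6.09%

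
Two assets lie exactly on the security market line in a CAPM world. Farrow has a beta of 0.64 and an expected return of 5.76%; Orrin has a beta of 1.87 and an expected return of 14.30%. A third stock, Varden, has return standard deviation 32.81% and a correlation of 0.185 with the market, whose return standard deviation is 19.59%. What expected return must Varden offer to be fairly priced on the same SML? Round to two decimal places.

3.47%

MRP = (14.30% − 5.76%) / (1.87 − 0.64) = 6.9431%
R_f = 5.76% − 0.64 × 6.9431% = 1.3164%
β_Varden = ρ·σ_i/σ_m = 0.185 × 32.81 / 19.59 = 0.3098
E(R_Varden) = R_f + β × MRP = 1.3164% + 0.3098 × 6.9431% = 3.47%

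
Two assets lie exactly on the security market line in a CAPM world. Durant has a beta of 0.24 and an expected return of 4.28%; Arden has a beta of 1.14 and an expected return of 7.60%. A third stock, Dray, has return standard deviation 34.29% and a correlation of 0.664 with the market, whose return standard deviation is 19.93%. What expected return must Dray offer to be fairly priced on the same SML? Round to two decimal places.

MRP = (7.60% − 4.28%) / (1.14 − 0.24) = 3.6889%
R_f = 4.28% − 0.24 × 3.6889% = 3.3947%
β_Dray = ρ·σ_i/σ_m = 0.664 × 34.29 / 19.93 = 1.1424
E(R_Dray) = R_f + β × MRP = 3.3947% + 1.1424 × 3.6889% = 7.61%

7.61%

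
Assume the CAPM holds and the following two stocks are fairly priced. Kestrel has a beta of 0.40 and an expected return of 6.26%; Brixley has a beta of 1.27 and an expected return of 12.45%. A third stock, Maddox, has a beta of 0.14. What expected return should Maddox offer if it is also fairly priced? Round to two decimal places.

MRP (SML slope) = (12.45% − 6.26%) / (1.27 − 0.40) = 6.19% / 0.87 = 7.1149%
R_f (intercept) = 6.26% − 0.40 × 7.1149% = 3.4140%
E(R_Maddox) = R_f + β × MRP = 3.4140% + 0.14 × 7.1149% = 4.41%

4.41%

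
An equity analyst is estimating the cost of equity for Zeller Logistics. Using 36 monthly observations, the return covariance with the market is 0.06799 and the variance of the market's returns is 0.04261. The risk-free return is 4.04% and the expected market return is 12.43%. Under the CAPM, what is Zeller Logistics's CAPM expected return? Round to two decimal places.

β = Cov(R_i, R_m) / Var(R_m) = 0.06799 / 0.04261 = 1.5956
MRP = 12.43% − 4.04% = 8.39%
E(R) = R_f + β × MRP = 4.04% + 1.5956 × 8.39% = 17.43%

17.43%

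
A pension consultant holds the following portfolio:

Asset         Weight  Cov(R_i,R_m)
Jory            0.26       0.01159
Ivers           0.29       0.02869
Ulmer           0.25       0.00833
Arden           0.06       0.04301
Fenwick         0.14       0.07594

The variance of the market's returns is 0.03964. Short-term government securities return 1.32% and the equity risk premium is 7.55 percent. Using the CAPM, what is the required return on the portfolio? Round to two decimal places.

β_Jory = 0.01159 / 0.03964 = 0.2924
β_Ivers = 0.02869 / 0.03964 = 0.7238
β_Ulmer = 0.00833 / 0.03964 = 0.2101
β_Arden = 0.04301 / 0.03964 = 1.0850
β_Fenwick = 0.07594 / 0.03964 = 1.9157
β_P = Σ w_i β_i = 0.26×0.2924 + 0.29×0.7238 + 0.25×0.2101 + 0.06×1.0850 + 0.14×1.9157 = 0.6717
E(R_P) = R_f + β_P × MRP = 1.32% + 0.6717 × 7.55% = 6.39%

6.39%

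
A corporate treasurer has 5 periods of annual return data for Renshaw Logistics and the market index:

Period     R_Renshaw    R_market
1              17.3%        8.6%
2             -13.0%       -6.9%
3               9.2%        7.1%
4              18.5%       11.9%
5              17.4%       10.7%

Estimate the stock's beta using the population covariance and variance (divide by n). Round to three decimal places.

Mean R_i = (17.3 − 13.0 + 9.2 + 18.5 + 17.4) / 5 = 9.8800%
Mean R_m = (8.6 − 6.9 + 7.1 + 11.9 + 10.7) / 5 = 6.2800%
Σ(R_i − R̄_i)(R_m − R̄_m) = 399.8980  ⇒  Cov = 399.8980 / 5 = 79.9796
Σ(R_m − R̄_m)² = 230.8880  ⇒  Var(R_m) = 230.8880 / 5 = 46.1776
β = Cov / Var(R_m) = 79.9796 / 46.1776 = 1.7320

1.732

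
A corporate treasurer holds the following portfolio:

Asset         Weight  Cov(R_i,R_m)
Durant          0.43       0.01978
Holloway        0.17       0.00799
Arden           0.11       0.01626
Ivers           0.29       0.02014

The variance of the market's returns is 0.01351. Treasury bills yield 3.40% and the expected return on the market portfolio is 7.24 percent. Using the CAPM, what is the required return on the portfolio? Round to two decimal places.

β_Durant = 0.01978 / 0.01351 = 1.4641
β_Holloway = 0.00799 / 0.01351 = 0.5914
β_Arden = 0.01626 / 0.01351 = 1.2036
β_Ivers = 0.02014 / 0.01351 = 1.4907
β_P = Σ w_i β_i = 0.43×1.4641 + 0.17×0.5914 + 0.11×1.2036 + 0.29×1.4907 = 1.2948
MRP = 7.24% − 3.40% = 3.84%
E(R_P) = R_f + β_P × MRP = 3.40% + 1.2948 × 3.84% = 8.37%

8.37%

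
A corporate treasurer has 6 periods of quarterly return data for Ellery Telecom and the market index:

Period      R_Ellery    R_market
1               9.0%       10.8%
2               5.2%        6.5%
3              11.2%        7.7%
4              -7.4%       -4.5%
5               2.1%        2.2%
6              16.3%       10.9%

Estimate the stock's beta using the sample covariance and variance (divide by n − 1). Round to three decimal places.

1.317

Mean R_i = (9.0 + 5.2 + 11.2 − 7.4 + 2.1 + 16.3) / 6 = 6.0667%
Mean R_m = (10.8 + 6.5 + 7.7 − 4.5 + 2.2 + 10.9) / 6 = 5.6000%
Σ(R_i − R̄_i)(R_m − R̄_m) = 228.9900  ⇒  Cov = 228.9900 / 5 = 45.7980
Σ(R_m − R̄_m)² = 173.9200  ⇒  Var(R_m) = 173.9200 / 5 = 34.7840
β = Cov / Var(R_m) = 45.7980 / 34.7840 = 1.3166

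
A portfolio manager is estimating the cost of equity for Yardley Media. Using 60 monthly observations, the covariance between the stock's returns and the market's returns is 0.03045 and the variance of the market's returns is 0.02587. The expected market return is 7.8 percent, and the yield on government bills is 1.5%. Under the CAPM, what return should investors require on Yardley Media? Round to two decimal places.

β = Cov(R_i, R_m) / Var(R_m) = 0.03045 / 0.02587 = 1.1770
MRP = 7.8% − 1.5% = 6.30%
E(R) = R_f + β × MRP = 1.5% + 1.1770 × 6.3% = 8.92%

8.92%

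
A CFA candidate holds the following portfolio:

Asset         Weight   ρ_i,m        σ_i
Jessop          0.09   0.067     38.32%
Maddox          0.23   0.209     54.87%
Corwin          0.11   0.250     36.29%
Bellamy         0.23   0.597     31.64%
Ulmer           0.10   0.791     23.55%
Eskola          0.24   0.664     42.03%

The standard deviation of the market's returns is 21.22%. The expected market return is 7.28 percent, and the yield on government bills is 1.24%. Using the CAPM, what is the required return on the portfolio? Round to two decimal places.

β_Jessop = 0.067 × 38.32% / 21.22% = 0.1210
β_Maddox = 0.209 × 54.87% / 21.22% = 0.5404
β_Corwin = 0.250 × 36.29% / 21.22% = 0.4275
β_Bellamy = 0.597 × 31.64% / 21.22% = 0.8902
β_Ulmer = 0.791 × 23.55% / 21.22% = 0.8779
β_Eskola = 0.664 × 42.03% / 21.22% = 1.3152
β_P = Σ w_i β_i = 0.09×0.1210 + 0.23×0.5404 + 0.11×0.4275 + 0.23×0.8902 + 0.10×0.8779 + 0.24×1.3152 = 0.7904
MRP = 7.28% − 1.24% = 6.04%
E(R_P) = R_f + β_P × MRP = 1.24% + 0.7904 × 6.04% = 6.01%

6.01%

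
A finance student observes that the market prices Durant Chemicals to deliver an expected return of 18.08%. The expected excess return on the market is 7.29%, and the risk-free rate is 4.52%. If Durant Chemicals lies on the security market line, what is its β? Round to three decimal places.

β = (E(R) − R_f) / MRP = (18.08% − 4.52%) / 7.29% = 13.56% / 7.29% = 1.860

1.860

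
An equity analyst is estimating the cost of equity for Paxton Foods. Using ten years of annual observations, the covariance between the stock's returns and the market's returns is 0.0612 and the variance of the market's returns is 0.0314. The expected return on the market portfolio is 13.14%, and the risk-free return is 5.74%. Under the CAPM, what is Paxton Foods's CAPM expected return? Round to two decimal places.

β = Cov(R_i, R_m) / Var(R_m) = 0.0612 / 0.0314 = 1.9490
MRP = 13.14% − 5.74% = 7.40%
E(R) = R_f + β × MRP = 5.74% + 1.9490 × 7.40% = 20.16%

20.16%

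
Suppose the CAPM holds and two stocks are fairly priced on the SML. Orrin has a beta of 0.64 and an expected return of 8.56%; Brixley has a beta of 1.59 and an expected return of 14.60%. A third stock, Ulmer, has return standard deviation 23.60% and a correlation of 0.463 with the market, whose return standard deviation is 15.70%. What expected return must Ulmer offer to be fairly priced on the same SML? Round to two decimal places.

MRP = (14.60% − 8.56%) / (1.59 − 0.64) = 6.3579%
R_f = 8.56% − 0.64 × 6.3579% = 4.4909%
β_Ulmer = ρ·σ_i/σ_m = 0.463 × 23.60 / 15.70 = 0.6960
E(R_Ulmer) = R_f + β × MRP = 4.4909% + 0.6960 × 6.3579% = 8.92%

8.92%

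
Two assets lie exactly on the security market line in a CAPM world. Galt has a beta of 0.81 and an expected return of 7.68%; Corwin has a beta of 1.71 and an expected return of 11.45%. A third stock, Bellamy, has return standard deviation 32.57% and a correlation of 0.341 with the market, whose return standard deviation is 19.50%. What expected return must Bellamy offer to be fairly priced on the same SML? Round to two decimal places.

MRP = (11.45% − 7.68%) / (1.71 − 0.81) = 4.1889%
R_f = 7.68% − 0.81 × 4.1889% = 4.2870%
β_Bellamy = ρ·σ_i/σ_m = 0.341 × 32.57 / 19.50 = 0.5696
E(R_Bellamy) = R_f + β × MRP = 4.2870% + 0.5696 × 4.1889% = 6.67%

6.67%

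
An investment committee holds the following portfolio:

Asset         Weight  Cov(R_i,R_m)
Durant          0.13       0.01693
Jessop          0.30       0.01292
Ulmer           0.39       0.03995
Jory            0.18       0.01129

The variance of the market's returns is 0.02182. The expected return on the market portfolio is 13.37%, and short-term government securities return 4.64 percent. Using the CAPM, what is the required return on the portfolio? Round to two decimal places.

β_Durant = 0.01693 / 0.02182 = 0.7759
β_Jessop = 0.01292 / 0.02182 = 0.5921
β_Ulmer = 0.03995 / 0.02182 = 1.8309
β_Jory = 0.01129 / 0.02182 = 0.5174
β_P = Σ w_i β_i = 0.13×0.7759 + 0.30×0.5921 + 0.39×1.8309 + 0.18×0.5174 = 1.0857
MRP = 13.37% − 4.64% = 8.73%
E(R_P) = R_f + β_P × MRP = 4.64% + 1.0857 × 8.73% = 14.12%

14.12%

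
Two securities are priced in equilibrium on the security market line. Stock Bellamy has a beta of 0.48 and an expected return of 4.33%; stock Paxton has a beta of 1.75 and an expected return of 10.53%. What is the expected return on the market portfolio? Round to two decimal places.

6.87%

Both satisfy E(R) = R_f + β·MRP, so the slope of the SML is
MRP = (10.53% − 4.33%) / (1.75 − 0.48) = 6.20% / 1.27 = 4.8819%
R_f = E(R_Bellamy) − β_Bellamy·MRP = 4.33% − 0.48 × 4.8819% = 1.9867%
E(R_m) = R_f + MRP = 1.9867% + 4.8819% = 6.87%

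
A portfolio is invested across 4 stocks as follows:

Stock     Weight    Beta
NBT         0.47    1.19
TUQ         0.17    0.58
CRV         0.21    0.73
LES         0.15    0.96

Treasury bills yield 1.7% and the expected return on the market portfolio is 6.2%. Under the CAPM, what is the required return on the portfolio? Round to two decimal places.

β_P = Σ w_i β_i = 0.47×1.19 + 0.17×0.58 + 0.21×0.73 + 0.15×0.96 = 0.9552
MRP = 6.2% − 1.7% = 4.50%
E(R_P) = R_f + β_P × MRP = 1.7% + 0.9552 × 4.5% = 6.00%

6.00%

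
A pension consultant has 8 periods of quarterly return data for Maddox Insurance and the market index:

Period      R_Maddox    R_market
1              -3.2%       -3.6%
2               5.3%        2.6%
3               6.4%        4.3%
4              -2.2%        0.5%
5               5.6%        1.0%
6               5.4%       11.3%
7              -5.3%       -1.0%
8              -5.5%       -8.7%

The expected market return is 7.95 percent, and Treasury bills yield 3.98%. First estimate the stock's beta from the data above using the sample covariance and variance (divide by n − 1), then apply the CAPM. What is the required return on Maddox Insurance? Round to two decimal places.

Mean R_i = (-3.2 + 5.3 + 6.4 − 2.2 + 5.6 + 5.4 − 5.3 − 5.5) / 8 = 0.8125%
Mean R_m = (-3.6 + 2.6 + 4.3 + 0.5 + 1.0 + 11.3 − 1.0 − 8.7) / 8 = 0.8000%
Σ(R_i − R̄_i)(R_m − R̄_m) = 166.2900  ⇒  Cov = 166.2900 / 7 = 23.7557
Σ(R_m − R̄_m)² = 238.7200  ⇒  Var(R_m) = 238.7200 / 7 = 34.1029
β = Cov / Var(R_m) = 23.7557 / 34.1029 = 0.6966
MRP = 7.95% − 3.98% = 3.97%
E(R) = R_f + β × MRP = 3.98% + 0.6966 × 3.97% = 6.75%

6.75%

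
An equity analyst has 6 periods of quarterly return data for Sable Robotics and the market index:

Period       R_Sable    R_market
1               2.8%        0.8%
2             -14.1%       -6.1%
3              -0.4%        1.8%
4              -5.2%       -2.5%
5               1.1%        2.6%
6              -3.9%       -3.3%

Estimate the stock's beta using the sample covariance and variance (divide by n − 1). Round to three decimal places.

1.639

Mean R_i = (2.8 − 14.1 − 0.4 − 5.2 + 1.1 − 3.9) / 6 = -3.2833%
Mean R_m = (0.8 − 6.1 + 1.8 − 2.5 + 2.6 − 3.3) / 6 = -1.1167%
Σ(R_i − R̄_i)(R_m − R̄_m) = 94.2617  ⇒  Cov = 94.2617 / 5 = 18.8523
Σ(R_m − R̄_m)² = 57.5083  ⇒  Var(R_m) = 57.5083 / 5 = 11.5017
β = Cov / Var(R_m) = 18.8523 / 11.5017 = 1.6391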